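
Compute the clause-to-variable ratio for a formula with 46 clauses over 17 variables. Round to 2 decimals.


Clause-to-variable ratio = clauses / variables.
46 / 17 = 2.71.

2.71


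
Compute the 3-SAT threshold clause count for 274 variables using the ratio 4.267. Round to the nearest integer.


The 3-SAT phase transition occurs at approximately 4.267 clauses per variable.
m = 4.267 * 274 = 1169.158.
Rounded to nearest integer: 1169.

1169


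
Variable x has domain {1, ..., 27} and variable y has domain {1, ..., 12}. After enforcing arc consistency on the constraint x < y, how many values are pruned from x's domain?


For the constraint x < y, x needs a supporting value in y's domain.
x can be at most 11 (one less than y's maximum).
Valid x values from domain: 11 out of 27.
Pruned = 27 - 11 = 16.

16


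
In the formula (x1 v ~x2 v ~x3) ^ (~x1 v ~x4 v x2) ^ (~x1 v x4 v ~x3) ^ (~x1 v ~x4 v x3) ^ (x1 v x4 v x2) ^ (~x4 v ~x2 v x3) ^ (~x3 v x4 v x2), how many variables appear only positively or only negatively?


A pure literal appears in only one polarity across all clauses.
No pure literals found.
Count = 0.

0


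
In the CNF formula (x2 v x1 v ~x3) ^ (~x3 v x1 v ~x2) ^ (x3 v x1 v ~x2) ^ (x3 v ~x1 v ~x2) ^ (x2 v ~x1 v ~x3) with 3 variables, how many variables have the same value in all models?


Find all satisfying assignments: 3 model(s).
Check which variables have the same value in every model.
No variable is fixed across all models.
Backbone size = 0.

0


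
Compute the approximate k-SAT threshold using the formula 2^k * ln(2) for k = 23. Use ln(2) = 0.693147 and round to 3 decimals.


Using the asymptotic formula: threshold ~ 2^k * ln(2).
2^23 = 8388608.
8388608 * 0.693147 = 5814538.469.

5814538.469


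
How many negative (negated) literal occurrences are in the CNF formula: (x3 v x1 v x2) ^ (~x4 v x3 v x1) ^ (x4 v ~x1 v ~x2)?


Scan each clause for negated literals.
Clause 1: 0 negative; Clause 2: 1 negative; Clause 3: 2 negative.
Total negative literal occurrences = 3.

3


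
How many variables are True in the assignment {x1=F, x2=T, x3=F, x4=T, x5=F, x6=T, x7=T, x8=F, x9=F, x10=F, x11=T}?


The weight is the number of variables assigned True.
True variables: x2, x4, x6, x7, x11.
Weight = 5.

5


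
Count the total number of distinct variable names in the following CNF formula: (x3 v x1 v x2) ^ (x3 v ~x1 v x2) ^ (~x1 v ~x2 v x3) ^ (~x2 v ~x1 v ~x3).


Identify each distinct variable in the formula.
Variables found: x1, x2, x3.
Total distinct variables = 3.

3


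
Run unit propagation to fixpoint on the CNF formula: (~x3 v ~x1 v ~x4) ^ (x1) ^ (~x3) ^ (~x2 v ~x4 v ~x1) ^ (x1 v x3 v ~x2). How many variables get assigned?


Unit propagation repeatedly assigns the literal in any unit clause, then simplifies.
Assignments in order: x1 = T, x3 = F.
No further unit clauses remain.
Total variables assigned = 2.

2


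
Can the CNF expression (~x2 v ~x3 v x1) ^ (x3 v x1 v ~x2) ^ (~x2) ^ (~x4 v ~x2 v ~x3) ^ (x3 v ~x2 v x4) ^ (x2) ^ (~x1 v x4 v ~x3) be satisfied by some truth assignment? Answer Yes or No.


Check all 16 possible truth assignments.
Number of satisfying assignments found: 0.
The formula is unsatisfiable.

No


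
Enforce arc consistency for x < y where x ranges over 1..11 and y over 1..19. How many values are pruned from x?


For the constraint x < y, x needs a supporting value in y's domain.
x can be at most 18 (one less than y's maximum).
Valid x values from domain: 11 out of 11.
Pruned = 11 - 11 = 0.

0


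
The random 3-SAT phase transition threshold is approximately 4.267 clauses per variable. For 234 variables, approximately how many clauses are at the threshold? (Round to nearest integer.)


The 3-SAT phase transition occurs at approximately 4.267 clauses per variable.
m = 4.267 * 234 = 998.478.
Rounded to nearest integer: 998.

998


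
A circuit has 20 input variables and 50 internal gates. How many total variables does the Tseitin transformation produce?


The Tseitin transformation introduces one auxiliary variable per gate.
Total variables = inputs + gates = 20 + 50 = 70.

70


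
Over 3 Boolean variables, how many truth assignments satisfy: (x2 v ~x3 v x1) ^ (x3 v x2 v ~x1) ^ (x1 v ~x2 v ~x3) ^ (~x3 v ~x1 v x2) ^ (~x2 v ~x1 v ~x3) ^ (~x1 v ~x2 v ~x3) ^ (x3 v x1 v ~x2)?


Enumerate all 8 truth assignments over 3 variables.
Test each against every clause.
Satisfying assignments found: 2.

2


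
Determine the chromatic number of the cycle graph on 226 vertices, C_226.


A cycle on an even number of vertices is bipartite: alternate two colors around the cycle.
Since 226 is even, two colors suffice, and at least two are needed because the graph has edges.
Chromatic number = 2.

2


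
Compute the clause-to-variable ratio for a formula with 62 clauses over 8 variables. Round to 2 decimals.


Clause-to-variable ratio = clauses / variables.
62 / 8 = 7.75.

7.75


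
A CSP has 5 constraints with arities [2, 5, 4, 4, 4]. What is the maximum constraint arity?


The arities are: 2, 5, 4, 4, 4.
Scan for the maximum value.
Maximum arity = 5.

5


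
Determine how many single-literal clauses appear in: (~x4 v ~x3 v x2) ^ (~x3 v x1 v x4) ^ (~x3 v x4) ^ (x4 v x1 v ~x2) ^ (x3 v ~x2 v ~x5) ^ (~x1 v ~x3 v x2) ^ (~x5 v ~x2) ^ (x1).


A unit clause contains exactly one literal.
Unit clauses found: (x1).
Count = 1.

1


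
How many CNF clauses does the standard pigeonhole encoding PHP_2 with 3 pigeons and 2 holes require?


The PHP encoding has two parts:
1) At-least-one-hole clauses: 3 (one per pigeon, each with 2 literals).
2) At-most-one-pigeon-per-hole clauses: 2 holes * C(3,2) = 2 * 3 = 6.
Total clauses = 3 + 6 = 9.

9


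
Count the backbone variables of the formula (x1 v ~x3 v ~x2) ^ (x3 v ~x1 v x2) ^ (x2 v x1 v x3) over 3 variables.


Find all satisfying assignments: 5 model(s).
Check which variables have the same value in every model.
No variable is fixed across all models.
Backbone size = 0.

0


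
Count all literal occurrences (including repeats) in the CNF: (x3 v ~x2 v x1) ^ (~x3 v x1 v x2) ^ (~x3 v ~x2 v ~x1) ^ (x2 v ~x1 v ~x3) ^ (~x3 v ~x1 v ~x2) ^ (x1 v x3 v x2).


Clause lengths: 3, 3, 3, 3, 3, 3.
Sum = 3 + 3 + 3 + 3 + 3 + 3 = 18.

18


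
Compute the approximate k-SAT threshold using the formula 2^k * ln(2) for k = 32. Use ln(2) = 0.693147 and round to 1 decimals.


Using the asymptotic formula: threshold ~ 2^k * ln(2).
2^32 = 4294967296.
4294967296 * 0.693147 = 2977043696.3.

2977043696.3


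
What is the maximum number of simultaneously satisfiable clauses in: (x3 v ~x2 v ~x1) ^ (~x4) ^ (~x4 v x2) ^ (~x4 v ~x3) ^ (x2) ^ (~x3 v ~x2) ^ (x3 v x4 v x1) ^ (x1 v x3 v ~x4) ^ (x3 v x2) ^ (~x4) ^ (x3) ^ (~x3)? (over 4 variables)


Enumerate all 16 truth assignments.
For each, count how many of the 12 clauses are satisfied.
The formula is not fully satisfiable, so the maximum is below 12.
Maximum simultaneously satisfiable clauses = 10.

10


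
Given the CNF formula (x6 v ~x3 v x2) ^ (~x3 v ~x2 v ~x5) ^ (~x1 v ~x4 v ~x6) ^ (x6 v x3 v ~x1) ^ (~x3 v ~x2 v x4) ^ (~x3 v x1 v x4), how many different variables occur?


Identify each distinct variable in the formula.
Variables found: x1, x2, x3, x4, x5, x6.
Total distinct variables = 6.

6


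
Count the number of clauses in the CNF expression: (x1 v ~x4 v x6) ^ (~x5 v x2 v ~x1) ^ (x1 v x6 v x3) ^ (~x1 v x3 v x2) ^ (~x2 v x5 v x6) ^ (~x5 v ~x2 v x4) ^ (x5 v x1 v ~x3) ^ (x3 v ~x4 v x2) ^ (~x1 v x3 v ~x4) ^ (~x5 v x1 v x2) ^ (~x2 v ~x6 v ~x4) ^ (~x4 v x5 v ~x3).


Each group enclosed in parentheses joined by ^ is one clause.
Counting the conjuncts: 12 clauses.

12


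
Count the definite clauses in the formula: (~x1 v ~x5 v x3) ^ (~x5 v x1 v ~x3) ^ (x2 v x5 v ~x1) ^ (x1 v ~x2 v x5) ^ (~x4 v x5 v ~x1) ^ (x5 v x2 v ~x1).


A definite clause has exactly one positive literal.
Clause 1: 1 positive -> definite
Clause 2: 1 positive -> definite
Clause 3: 2 positive -> not definite
Clause 4: 2 positive -> not definite
Clause 5: 1 positive -> definite
Clause 6: 2 positive -> not definite
Definite clause count = 3.

3


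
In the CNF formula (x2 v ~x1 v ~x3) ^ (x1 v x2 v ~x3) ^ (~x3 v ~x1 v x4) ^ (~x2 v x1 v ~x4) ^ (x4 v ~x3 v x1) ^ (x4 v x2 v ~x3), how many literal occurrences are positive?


Scan each clause for unnegated literals.
Clause 1: 1 positive; Clause 2: 2 positive; Clause 3: 1 positive; Clause 4: 1 positive; Clause 5: 2 positive; Clause 6: 2 positive.
Total positive literal occurrences = 9.

9


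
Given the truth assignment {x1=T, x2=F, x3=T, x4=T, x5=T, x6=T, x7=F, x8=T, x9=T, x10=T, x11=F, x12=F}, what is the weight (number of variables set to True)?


The weight is the number of variables assigned True.
True variables: x1, x3, x4, x5, x6, x8, x9, x10.
Weight = 8.

8


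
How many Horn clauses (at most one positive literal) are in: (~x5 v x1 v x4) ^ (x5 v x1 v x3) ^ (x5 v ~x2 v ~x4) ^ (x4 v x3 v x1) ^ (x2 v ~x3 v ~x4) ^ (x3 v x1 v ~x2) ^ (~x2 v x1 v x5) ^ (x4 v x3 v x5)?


A Horn clause has at most one positive literal.
Clause 1: 2 positive lit(s) -> not Horn
Clause 2: 3 positive lit(s) -> not Horn
Clause 3: 1 positive lit(s) -> Horn
Clause 4: 3 positive lit(s) -> not Horn
Clause 5: 1 positive lit(s) -> Horn
Clause 6: 2 positive lit(s) -> not Horn
Clause 7: 2 positive lit(s) -> not Horn
Clause 8: 3 positive lit(s) -> not Horn
Total Horn clauses = 2.

2


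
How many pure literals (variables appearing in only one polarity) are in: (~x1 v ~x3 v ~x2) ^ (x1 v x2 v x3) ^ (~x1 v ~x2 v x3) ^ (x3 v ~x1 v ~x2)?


A pure literal appears in only one polarity across all clauses.
No pure literals found.
Count = 0.

0


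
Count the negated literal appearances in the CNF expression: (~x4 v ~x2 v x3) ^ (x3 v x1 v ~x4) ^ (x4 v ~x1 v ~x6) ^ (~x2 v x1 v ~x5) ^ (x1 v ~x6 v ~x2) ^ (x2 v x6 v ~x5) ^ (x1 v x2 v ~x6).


Scan each clause for negated literals.
Clause 1: 2 negative; Clause 2: 1 negative; Clause 3: 2 negative; Clause 4: 2 negative; Clause 5: 2 negative; Clause 6: 1 negative; Clause 7: 1 negative.
Total negative literal occurrences = 11.

11


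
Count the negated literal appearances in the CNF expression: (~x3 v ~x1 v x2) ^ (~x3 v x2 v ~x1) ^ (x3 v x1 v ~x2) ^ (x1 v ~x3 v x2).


Scan each clause for negated literals.
Clause 1: 2 negative; Clause 2: 2 negative; Clause 3: 1 negative; Clause 4: 1 negative.
Total negative literal occurrences = 6.

6


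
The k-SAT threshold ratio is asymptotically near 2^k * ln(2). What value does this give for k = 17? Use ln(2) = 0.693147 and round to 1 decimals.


Using the asymptotic formula: threshold ~ 2^k * ln(2).
2^17 = 131072.
131072 * 0.693147 = 90852.2.

90852.2


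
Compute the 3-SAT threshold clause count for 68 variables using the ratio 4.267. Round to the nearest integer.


The 3-SAT phase transition occurs at approximately 4.267 clauses per variable.
m = 4.267 * 68 = 290.156.
Rounded to nearest integer: 290.

290


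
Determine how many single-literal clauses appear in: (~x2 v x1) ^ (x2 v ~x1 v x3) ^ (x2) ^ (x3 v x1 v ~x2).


A unit clause contains exactly one literal.
Unit clauses found: (x2).
Count = 1.

1


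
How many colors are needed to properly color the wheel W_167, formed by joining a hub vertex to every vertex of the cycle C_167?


W_167 consists of the cycle C_167 together with a hub vertex adjacent to every cycle vertex.
The cycle C_167 needs 3 colors (odd cycle -> 3).
The hub is adjacent to every cycle vertex, so it must receive a new color distinct from all of them.
Chromatic number = 3 + 1 = 4.

4


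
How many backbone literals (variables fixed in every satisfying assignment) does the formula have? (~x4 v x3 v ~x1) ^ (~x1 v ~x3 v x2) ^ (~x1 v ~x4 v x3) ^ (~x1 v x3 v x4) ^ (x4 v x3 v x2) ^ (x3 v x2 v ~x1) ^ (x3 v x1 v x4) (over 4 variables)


Find all satisfying assignments: 8 model(s).
Check which variables have the same value in every model.
No variable is fixed across all models.
Backbone size = 0.

0


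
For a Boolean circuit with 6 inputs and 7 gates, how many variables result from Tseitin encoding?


The Tseitin transformation introduces one auxiliary variable per gate.
Total variables = inputs + gates = 6 + 7 = 13.

13


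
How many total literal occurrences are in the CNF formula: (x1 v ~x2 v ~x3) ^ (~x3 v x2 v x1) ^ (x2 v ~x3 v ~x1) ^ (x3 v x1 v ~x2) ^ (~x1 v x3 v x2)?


Clause lengths: 3, 3, 3, 3, 3.
Sum = 3 + 3 + 3 + 3 + 3 = 15.

15


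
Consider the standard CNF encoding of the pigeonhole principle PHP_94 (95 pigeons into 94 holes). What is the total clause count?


The PHP encoding has two parts:
1) At-least-one-hole clauses: 95 (one per pigeon, each with 94 literals).
2) At-most-one-pigeon-per-hole clauses: 94 holes * C(95,2) = 94 * 4465 = 419710.
Total clauses = 95 + 419710 = 419805.

419805


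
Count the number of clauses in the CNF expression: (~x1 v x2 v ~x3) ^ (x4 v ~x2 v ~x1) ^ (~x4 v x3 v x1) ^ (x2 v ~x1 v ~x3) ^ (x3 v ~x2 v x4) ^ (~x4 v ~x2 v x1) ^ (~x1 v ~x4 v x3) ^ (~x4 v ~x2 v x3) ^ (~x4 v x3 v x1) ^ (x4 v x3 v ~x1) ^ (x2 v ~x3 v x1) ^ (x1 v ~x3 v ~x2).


Each group enclosed in parentheses joined by ^ is one clause.
Counting the conjuncts: 12 clauses.

12


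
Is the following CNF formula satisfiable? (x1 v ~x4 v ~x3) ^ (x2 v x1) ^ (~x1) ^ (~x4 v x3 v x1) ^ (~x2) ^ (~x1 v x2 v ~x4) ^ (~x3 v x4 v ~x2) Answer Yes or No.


Check all 16 possible truth assignments.
Number of satisfying assignments found: 0.
The formula is unsatisfiable.

No


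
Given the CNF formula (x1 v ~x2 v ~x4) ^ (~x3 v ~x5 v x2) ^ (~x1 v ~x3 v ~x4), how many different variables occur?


Identify each distinct variable in the formula.
Variables found: x1, x2, x3, x4, x5.
Total distinct variables = 5.

5


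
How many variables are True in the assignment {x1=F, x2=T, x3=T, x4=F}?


The weight is the number of variables assigned True.
True variables: x2, x3.
Weight = 2.

2


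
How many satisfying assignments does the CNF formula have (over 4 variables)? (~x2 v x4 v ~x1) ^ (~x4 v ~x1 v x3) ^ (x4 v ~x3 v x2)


Enumerate all 16 truth assignments over 4 variables.
Test each against every clause.
Satisfying assignments found: 10.

10


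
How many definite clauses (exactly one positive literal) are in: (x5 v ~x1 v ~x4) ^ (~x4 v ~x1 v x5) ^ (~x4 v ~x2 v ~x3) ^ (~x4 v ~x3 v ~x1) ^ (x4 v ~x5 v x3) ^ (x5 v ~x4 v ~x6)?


A definite clause has exactly one positive literal.
Clause 1: 1 positive -> definite
Clause 2: 1 positive -> definite
Clause 3: 0 positive -> not definite
Clause 4: 0 positive -> not definite
Clause 5: 2 positive -> not definite
Clause 6: 1 positive -> definite
Definite clause count = 3.

3


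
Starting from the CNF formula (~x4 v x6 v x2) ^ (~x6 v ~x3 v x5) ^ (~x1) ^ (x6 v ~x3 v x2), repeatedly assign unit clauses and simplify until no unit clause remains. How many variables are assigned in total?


Unit propagation repeatedly assigns the literal in any unit clause, then simplifies.
Assignments in order: x1 = F.
No further unit clauses remain.
Total variables assigned = 1.

1


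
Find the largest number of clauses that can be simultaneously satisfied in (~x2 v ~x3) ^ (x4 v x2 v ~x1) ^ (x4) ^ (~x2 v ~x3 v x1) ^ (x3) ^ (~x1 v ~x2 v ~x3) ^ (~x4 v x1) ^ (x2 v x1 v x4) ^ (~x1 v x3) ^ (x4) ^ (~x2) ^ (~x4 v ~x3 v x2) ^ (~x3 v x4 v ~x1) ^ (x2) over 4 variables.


Enumerate all 16 truth assignments.
For each, count how many of the 14 clauses are satisfied.
The formula is not fully satisfiable, so the maximum is below 14.
Maximum simultaneously satisfiable clauses = 12.

12


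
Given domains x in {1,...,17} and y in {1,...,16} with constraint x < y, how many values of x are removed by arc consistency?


For the constraint x < y, x needs a supporting value in y's domain.
x can be at most 15 (one less than y's maximum).
Valid x values from domain: 15 out of 17.
Pruned = 17 - 15 = 2.

2


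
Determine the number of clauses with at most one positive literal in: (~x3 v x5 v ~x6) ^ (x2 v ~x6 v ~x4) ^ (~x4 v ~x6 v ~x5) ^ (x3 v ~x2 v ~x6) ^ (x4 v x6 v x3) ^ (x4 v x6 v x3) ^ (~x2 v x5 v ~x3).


A Horn clause has at most one positive literal.
Clause 1: 1 positive lit(s) -> Horn
Clause 2: 1 positive lit(s) -> Horn
Clause 3: 0 positive lit(s) -> Horn
Clause 4: 1 positive lit(s) -> Horn
Clause 5: 3 positive lit(s) -> not Horn
Clause 6: 3 positive lit(s) -> not Horn
Clause 7: 1 positive lit(s) -> Horn
Total Horn clauses = 5.

5


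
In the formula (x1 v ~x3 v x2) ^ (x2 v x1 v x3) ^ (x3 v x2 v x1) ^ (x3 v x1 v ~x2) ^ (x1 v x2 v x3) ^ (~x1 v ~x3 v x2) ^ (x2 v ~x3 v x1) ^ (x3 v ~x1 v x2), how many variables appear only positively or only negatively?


A pure literal appears in only one polarity across all clauses.
No pure literals found.
Count = 0.

0


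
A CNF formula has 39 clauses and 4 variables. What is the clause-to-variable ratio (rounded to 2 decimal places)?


Clause-to-variable ratio = clauses / variables.
39 / 4 = 9.75.

9.75


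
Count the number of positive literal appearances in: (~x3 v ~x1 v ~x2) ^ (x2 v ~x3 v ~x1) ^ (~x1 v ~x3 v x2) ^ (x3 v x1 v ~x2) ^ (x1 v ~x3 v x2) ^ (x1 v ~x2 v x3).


Scan each clause for unnegated literals.
Clause 1: 0 positive; Clause 2: 1 positive; Clause 3: 1 positive; Clause 4: 2 positive; Clause 5: 2 positive; Clause 6: 2 positive.
Total positive literal occurrences = 8.

8


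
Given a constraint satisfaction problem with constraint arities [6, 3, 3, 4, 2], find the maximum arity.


The arities are: 6, 3, 3, 4, 2.
Scan for the maximum value.
Maximum arity = 6.

6


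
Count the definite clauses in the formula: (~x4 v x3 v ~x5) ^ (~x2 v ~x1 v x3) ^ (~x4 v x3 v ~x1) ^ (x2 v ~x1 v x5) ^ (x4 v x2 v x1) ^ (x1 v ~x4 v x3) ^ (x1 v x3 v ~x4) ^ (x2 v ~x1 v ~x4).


A definite clause has exactly one positive literal.
Clause 1: 1 positive -> definite
Clause 2: 1 positive -> definite
Clause 3: 1 positive -> definite
Clause 4: 2 positive -> not definite
Clause 5: 3 positive -> not definite
Clause 6: 2 positive -> not definite
Clause 7: 2 positive -> not definite
Clause 8: 1 positive -> definite
Definite clause count = 4.

4


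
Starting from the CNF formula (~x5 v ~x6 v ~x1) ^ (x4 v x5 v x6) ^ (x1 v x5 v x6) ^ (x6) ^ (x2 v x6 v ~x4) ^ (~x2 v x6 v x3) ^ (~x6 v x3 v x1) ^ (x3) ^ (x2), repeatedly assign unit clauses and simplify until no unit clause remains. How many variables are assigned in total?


Unit propagation repeatedly assigns the literal in any unit clause, then simplifies.
Assignments in order: x6 = T, x3 = T, x2 = T.
No further unit clauses remain.
Total variables assigned = 3.

3


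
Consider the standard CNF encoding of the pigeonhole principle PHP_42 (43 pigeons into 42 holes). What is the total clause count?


The PHP encoding has two parts:
1) At-least-one-hole clauses: 43 (one per pigeon, each with 42 literals).
2) At-most-one-pigeon-per-hole clauses: 42 holes * C(43,2) = 42 * 903 = 37926.
Total clauses = 43 + 37926 = 37969.

37969


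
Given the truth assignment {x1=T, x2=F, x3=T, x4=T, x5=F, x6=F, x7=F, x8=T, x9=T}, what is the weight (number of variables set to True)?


The weight is the number of variables assigned True.
True variables: x1, x3, x4, x8, x9.
Weight = 5.

5


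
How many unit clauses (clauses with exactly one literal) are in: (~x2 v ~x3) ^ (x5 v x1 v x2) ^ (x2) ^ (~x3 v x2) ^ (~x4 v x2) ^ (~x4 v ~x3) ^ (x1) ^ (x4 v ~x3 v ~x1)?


A unit clause contains exactly one literal.
Unit clauses found: (x2), (x1).
Count = 2.

2


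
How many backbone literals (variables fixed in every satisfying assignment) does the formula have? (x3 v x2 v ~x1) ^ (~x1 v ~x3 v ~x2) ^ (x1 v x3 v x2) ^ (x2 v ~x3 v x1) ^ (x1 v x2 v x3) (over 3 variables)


Find all satisfying assignments: 4 model(s).
Check which variables have the same value in every model.
No variable is fixed across all models.
Backbone size = 0.

0


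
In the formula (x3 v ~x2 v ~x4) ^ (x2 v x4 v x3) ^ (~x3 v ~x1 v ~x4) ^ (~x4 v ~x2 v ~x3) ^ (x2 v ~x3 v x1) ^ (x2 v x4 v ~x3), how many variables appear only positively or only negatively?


A pure literal appears in only one polarity across all clauses.
No pure literals found.
Count = 0.

0


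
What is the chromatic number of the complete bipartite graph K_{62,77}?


K_{62,77} is bipartite by definition: the two parts are independent sets, with every edge crossing between them.
Color all vertices in one part with color 1 and all vertices in the other part with color 2.
Since the graph has at least one edge, one color does not suffice.
Chromatic number = 2.

2


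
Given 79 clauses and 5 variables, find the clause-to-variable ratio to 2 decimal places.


Clause-to-variable ratio = clauses / variables.
79 / 5 = 15.8.

15.8


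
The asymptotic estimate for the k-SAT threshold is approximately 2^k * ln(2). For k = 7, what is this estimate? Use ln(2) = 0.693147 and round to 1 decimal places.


Using the asymptotic formula: threshold ~ 2^k * ln(2).
2^7 = 128.
128 * 0.693147 = 88.7.

88.7


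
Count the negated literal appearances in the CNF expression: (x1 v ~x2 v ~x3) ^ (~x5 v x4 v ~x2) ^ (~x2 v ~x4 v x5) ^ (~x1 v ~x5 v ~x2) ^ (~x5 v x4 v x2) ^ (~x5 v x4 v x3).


Scan each clause for negated literals.
Clause 1: 2 negative; Clause 2: 2 negative; Clause 3: 2 negative; Clause 4: 3 negative; Clause 5: 1 negative; Clause 6: 1 negative.
Total negative literal occurrences = 11.

11


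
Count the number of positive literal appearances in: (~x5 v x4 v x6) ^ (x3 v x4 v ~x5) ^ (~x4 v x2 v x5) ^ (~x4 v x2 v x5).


Scan each clause for unnegated literals.
Clause 1: 2 positive; Clause 2: 2 positive; Clause 3: 2 positive; Clause 4: 2 positive.
Total positive literal occurrences = 8.

8


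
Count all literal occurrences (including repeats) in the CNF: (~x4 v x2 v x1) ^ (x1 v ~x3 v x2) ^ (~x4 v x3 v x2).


Clause lengths: 3, 3, 3.
Sum = 3 + 3 + 3 = 9.

9


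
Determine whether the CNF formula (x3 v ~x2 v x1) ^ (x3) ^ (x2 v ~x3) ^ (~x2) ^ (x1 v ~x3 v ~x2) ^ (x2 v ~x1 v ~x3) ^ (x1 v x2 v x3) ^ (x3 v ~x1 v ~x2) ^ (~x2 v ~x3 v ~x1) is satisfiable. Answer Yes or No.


Check all 8 possible truth assignments.
Number of satisfying assignments found: 0.
The formula is unsatisfiable.

No


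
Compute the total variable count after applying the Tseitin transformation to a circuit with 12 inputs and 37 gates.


The Tseitin transformation introduces one auxiliary variable per gate.
Total variables = inputs + gates = 12 + 37 = 49.

49


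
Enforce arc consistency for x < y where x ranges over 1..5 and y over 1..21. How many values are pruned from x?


For the constraint x < y, x needs a supporting value in y's domain.
x can be at most 20 (one less than y's maximum).
Valid x values from domain: 5 out of 5.
Pruned = 5 - 5 = 0.

0


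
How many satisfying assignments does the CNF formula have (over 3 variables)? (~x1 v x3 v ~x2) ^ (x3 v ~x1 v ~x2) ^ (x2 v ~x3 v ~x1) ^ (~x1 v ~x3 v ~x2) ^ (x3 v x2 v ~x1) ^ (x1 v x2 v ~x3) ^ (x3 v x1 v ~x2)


Enumerate all 8 truth assignments over 3 variables.
Test each against every clause.
Satisfying assignments found: 2.

2


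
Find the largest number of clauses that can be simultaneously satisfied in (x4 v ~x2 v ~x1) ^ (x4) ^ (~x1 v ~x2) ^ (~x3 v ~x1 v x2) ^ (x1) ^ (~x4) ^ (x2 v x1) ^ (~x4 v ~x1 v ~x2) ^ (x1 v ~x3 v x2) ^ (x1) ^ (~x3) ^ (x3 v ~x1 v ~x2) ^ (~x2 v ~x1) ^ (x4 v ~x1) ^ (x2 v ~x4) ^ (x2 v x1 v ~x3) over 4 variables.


Enumerate all 16 truth assignments.
For each, count how many of the 16 clauses are satisfied.
The formula is not fully satisfiable, so the maximum is below 16.
Maximum simultaneously satisfiable clauses = 14.

14


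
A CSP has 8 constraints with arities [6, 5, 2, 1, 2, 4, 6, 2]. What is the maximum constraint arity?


The arities are: 6, 5, 2, 1, 2, 4, 6, 2.
Scan for the maximum value.
Maximum arity = 6.

6


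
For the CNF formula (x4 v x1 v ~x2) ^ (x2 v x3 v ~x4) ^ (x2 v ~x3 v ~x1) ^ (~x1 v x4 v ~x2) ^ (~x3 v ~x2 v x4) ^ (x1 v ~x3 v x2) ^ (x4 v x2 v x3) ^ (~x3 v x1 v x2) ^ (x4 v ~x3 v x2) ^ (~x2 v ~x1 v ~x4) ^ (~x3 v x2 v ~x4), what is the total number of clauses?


Each group enclosed in parentheses joined by ^ is one clause.
Counting the conjuncts: 11 clauses.

11


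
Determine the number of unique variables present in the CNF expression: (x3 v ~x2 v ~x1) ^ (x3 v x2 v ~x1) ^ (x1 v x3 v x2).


Identify each distinct variable in the formula.
Variables found: x1, x2, x3.
Total distinct variables = 3.

3


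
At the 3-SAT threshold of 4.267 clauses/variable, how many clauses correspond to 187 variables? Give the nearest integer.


The 3-SAT phase transition occurs at approximately 4.267 clauses per variable.
m = 4.267 * 187 = 797.929.
Rounded to nearest integer: 798.

798


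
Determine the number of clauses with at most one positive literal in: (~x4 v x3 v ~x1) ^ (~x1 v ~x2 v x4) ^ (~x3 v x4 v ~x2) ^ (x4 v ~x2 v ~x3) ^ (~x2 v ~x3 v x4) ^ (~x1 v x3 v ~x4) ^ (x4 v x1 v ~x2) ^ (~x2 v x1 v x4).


A Horn clause has at most one positive literal.
Clause 1: 1 positive lit(s) -> Horn
Clause 2: 1 positive lit(s) -> Horn
Clause 3: 1 positive lit(s) -> Horn
Clause 4: 1 positive lit(s) -> Horn
Clause 5: 1 positive lit(s) -> Horn
Clause 6: 1 positive lit(s) -> Horn
Clause 7: 2 positive lit(s) -> not Horn
Clause 8: 2 positive lit(s) -> not Horn
Total Horn clauses = 6.

6


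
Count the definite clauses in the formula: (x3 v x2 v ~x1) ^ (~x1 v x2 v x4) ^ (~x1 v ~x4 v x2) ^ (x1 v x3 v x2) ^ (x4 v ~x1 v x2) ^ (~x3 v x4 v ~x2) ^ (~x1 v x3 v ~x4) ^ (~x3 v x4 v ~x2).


A definite clause has exactly one positive literal.
Clause 1: 2 positive -> not definite
Clause 2: 2 positive -> not definite
Clause 3: 1 positive -> definite
Clause 4: 3 positive -> not definite
Clause 5: 2 positive -> not definite
Clause 6: 1 positive -> definite
Clause 7: 1 positive -> definite
Clause 8: 1 positive -> definite
Definite clause count = 4.

4


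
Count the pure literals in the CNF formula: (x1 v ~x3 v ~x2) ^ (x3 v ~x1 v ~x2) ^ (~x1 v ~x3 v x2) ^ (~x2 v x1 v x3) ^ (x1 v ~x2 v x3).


A pure literal appears in only one polarity across all clauses.
No pure literals found.
Count = 0.

0


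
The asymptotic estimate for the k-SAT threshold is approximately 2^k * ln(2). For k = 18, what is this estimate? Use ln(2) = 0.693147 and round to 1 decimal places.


Using the asymptotic formula: threshold ~ 2^k * ln(2).
2^18 = 262144.
262144 * 0.693147 = 181704.3.

181704.3


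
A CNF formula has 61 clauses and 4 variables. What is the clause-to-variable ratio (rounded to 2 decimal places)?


Clause-to-variable ratio = clauses / variables.
61 / 4 = 15.25.

15.25


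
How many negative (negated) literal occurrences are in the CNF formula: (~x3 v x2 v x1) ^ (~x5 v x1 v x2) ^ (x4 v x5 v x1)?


Scan each clause for negated literals.
Clause 1: 1 negative; Clause 2: 1 negative; Clause 3: 0 negative.
Total negative literal occurrences = 2.

2


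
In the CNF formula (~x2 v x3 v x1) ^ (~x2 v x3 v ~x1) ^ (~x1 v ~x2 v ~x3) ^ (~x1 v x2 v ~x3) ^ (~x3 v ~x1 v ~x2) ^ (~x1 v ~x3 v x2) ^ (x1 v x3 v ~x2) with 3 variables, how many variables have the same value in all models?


Find all satisfying assignments: 4 model(s).
Check which variables have the same value in every model.
No variable is fixed across all models.
Backbone size = 0.

0


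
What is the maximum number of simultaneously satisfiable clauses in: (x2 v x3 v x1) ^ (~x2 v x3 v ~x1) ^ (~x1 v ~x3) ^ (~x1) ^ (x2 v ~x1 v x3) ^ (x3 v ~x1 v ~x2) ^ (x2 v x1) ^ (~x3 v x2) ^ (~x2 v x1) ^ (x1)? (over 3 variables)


Enumerate all 8 truth assignments.
For each, count how many of the 10 clauses are satisfied.
The formula is not fully satisfiable, so the maximum is below 10.
Maximum simultaneously satisfiable clauses = 8.

8


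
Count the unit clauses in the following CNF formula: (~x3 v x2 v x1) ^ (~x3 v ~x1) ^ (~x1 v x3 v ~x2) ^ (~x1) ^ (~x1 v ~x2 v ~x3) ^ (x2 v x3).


A unit clause contains exactly one literal.
Unit clauses found: (~x1).
Count = 1.

1


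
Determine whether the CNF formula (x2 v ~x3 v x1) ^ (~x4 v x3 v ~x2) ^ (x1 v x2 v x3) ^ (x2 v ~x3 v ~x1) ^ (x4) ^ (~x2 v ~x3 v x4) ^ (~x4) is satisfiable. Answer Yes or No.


Check all 16 possible truth assignments.
Number of satisfying assignments found: 0.
The formula is unsatisfiable.

No


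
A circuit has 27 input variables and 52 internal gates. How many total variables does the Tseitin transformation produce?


The Tseitin transformation introduces one auxiliary variable per gate.
Total variables = inputs + gates = 27 + 52 = 79.

79


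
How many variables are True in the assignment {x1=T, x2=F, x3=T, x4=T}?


The weight is the number of variables assigned True.
True variables: x1, x3, x4.
Weight = 3.

3


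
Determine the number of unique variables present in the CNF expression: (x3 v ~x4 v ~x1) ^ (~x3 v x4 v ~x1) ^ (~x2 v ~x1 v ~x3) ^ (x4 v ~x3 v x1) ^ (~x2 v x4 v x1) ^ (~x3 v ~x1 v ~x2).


Identify each distinct variable in the formula.
Variables found: x1, x2, x3, x4.
Total distinct variables = 4.

4


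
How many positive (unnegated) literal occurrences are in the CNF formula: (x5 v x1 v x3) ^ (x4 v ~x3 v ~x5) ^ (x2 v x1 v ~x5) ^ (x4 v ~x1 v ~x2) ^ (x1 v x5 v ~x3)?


Scan each clause for unnegated literals.
Clause 1: 3 positive; Clause 2: 1 positive; Clause 3: 2 positive; Clause 4: 1 positive; Clause 5: 2 positive.
Total positive literal occurrences = 9.

9


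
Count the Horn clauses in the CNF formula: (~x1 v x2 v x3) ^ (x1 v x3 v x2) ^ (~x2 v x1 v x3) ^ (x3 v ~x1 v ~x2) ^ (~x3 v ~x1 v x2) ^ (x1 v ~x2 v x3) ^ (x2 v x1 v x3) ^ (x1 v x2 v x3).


A Horn clause has at most one positive literal.
Clause 1: 2 positive lit(s) -> not Horn
Clause 2: 3 positive lit(s) -> not Horn
Clause 3: 2 positive lit(s) -> not Horn
Clause 4: 1 positive lit(s) -> Horn
Clause 5: 1 positive lit(s) -> Horn
Clause 6: 2 positive lit(s) -> not Horn
Clause 7: 3 positive lit(s) -> not Horn
Clause 8: 3 positive lit(s) -> not Horn
Total Horn clauses = 2.

2


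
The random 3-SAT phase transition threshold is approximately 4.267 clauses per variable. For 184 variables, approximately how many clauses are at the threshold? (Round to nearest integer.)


The 3-SAT phase transition occurs at approximately 4.267 clauses per variable.
m = 4.267 * 184 = 785.128.
Rounded to nearest integer: 785.

785


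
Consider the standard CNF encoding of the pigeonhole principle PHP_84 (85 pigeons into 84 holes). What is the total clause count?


The PHP encoding has two parts:
1) At-least-one-hole clauses: 85 (one per pigeon, each with 84 literals).
2) At-most-one-pigeon-per-hole clauses: 84 holes * C(85,2) = 84 * 3570 = 299880.
Total clauses = 85 + 299880 = 299965.

299965


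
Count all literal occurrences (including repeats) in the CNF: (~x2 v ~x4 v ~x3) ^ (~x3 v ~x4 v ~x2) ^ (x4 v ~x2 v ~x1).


Clause lengths: 3, 3, 3.
Sum = 3 + 3 + 3 = 9.

9


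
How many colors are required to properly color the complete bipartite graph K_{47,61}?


K_{47,61} is bipartite by definition: the two parts are independent sets, with every edge crossing between them.
Color all vertices in one part with color 1 and all vertices in the other part with color 2.
Since the graph has at least one edge, one color does not suffice.
Chromatic number = 2.

2


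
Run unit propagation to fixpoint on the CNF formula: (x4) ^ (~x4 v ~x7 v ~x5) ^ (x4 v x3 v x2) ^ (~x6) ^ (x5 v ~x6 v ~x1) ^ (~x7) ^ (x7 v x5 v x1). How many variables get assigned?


Unit propagation repeatedly assigns the literal in any unit clause, then simplifies.
Assignments in order: x4 = T, x6 = F, x7 = F.
No further unit clauses remain.
Total variables assigned = 3.

3


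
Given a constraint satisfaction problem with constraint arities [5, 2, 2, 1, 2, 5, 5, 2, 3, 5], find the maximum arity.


The arities are: 5, 2, 2, 1, 2, 5, 5, 2, 3, 5.
Scan for the maximum value.
Maximum arity = 5.

5


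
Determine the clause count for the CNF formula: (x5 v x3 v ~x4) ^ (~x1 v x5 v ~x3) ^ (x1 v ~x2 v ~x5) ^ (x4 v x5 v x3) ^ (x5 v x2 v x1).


Each group enclosed in parentheses joined by ^ is one clause.
Counting the conjuncts: 5 clauses.

5


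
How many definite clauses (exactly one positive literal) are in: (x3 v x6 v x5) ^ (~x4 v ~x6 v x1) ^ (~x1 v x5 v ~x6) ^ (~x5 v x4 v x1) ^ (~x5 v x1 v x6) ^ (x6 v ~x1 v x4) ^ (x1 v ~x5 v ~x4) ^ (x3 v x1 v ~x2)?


A definite clause has exactly one positive literal.
Clause 1: 3 positive -> not definite
Clause 2: 1 positive -> definite
Clause 3: 1 positive -> definite
Clause 4: 2 positive -> not definite
Clause 5: 2 positive -> not definite
Clause 6: 2 positive -> not definite
Clause 7: 1 positive -> definite
Clause 8: 2 positive -> not definite
Definite clause count = 3.

3


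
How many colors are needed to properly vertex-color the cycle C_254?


A cycle on an even number of vertices is bipartite: alternate two colors around the cycle.
Since 254 is even, two colors suffice, and at least two are needed because the graph has edges.
Chromatic number = 2.

2


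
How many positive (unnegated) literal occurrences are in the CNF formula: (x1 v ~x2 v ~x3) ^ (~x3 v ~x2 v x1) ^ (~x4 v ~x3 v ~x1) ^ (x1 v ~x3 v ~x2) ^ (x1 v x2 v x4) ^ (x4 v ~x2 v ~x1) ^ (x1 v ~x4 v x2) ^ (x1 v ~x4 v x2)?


Scan each clause for unnegated literals.
Clause 1: 1 positive; Clause 2: 1 positive; Clause 3: 0 positive; Clause 4: 1 positive; Clause 5: 3 positive; Clause 6: 1 positive; Clause 7: 2 positive; Clause 8: 2 positive.
Total positive literal occurrences = 11.

11


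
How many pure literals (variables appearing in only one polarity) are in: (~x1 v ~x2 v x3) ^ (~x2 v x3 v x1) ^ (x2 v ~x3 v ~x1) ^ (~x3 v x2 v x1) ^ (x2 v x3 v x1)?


A pure literal appears in only one polarity across all clauses.
No pure literals found.
Count = 0.

0


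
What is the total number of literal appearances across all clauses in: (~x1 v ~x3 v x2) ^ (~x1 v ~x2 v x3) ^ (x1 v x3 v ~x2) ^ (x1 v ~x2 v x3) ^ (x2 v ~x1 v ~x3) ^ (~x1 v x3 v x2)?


Clause lengths: 3, 3, 3, 3, 3, 3.
Sum = 3 + 3 + 3 + 3 + 3 + 3 = 18.

18


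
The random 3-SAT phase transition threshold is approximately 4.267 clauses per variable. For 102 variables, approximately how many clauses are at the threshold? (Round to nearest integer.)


The 3-SAT phase transition occurs at approximately 4.267 clauses per variable.
m = 4.267 * 102 = 435.234.
Rounded to nearest integer: 435.

435


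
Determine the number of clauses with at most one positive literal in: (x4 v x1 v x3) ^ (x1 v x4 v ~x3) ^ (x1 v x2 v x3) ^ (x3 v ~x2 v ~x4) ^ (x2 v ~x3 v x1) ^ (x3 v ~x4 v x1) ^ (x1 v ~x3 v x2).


A Horn clause has at most one positive literal.
Clause 1: 3 positive lit(s) -> not Horn
Clause 2: 2 positive lit(s) -> not Horn
Clause 3: 3 positive lit(s) -> not Horn
Clause 4: 1 positive lit(s) -> Horn
Clause 5: 2 positive lit(s) -> not Horn
Clause 6: 2 positive lit(s) -> not Horn
Clause 7: 2 positive lit(s) -> not Horn
Total Horn clauses = 1.

1


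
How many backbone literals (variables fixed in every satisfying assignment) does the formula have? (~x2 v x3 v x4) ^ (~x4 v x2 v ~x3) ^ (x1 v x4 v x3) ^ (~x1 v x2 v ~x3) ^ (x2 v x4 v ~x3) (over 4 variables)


Find all satisfying assignments: 9 model(s).
Check which variables have the same value in every model.
No variable is fixed across all models.
Backbone size = 0.

0


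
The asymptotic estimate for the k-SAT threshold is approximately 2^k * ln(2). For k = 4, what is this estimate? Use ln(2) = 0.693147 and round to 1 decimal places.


Using the asymptotic formula: threshold ~ 2^k * ln(2).
2^4 = 16.
16 * 0.693147 = 11.1.

11.1


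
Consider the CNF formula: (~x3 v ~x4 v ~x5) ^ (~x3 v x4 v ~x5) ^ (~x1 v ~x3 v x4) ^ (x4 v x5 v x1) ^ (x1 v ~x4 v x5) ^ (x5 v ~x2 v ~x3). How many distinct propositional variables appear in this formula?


Identify each distinct variable in the formula.
Variables found: x1, x2, x3, x4, x5.
Total distinct variables = 5.

5


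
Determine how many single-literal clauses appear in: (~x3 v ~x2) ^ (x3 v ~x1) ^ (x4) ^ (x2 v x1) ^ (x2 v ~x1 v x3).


A unit clause contains exactly one literal.
Unit clauses found: (x4).
Count = 1.

1


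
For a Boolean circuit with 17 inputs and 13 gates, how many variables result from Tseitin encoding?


The Tseitin transformation introduces one auxiliary variable per gate.
Total variables = inputs + gates = 17 + 13 = 30.

30


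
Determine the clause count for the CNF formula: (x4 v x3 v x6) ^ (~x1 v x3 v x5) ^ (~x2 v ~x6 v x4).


Each group enclosed in parentheses joined by ^ is one clause.
Counting the conjuncts: 3 clauses.

3


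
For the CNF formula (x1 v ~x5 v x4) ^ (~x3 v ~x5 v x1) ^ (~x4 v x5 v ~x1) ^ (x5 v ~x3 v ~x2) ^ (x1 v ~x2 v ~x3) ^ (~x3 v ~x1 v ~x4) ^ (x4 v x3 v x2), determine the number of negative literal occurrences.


Scan each clause for negated literals.
Clause 1: 1 negative; Clause 2: 2 negative; Clause 3: 2 negative; Clause 4: 2 negative; Clause 5: 2 negative; Clause 6: 3 negative; Clause 7: 0 negative.
Total negative literal occurrences = 12.

12


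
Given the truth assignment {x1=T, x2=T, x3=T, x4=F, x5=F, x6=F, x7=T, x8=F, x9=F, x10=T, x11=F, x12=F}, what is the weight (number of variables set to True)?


The weight is the number of variables assigned True.
True variables: x1, x2, x3, x7, x10.
Weight = 5.

5


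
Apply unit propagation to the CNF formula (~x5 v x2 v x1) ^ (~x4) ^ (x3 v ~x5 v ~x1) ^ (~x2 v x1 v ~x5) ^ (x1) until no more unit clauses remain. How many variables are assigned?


Unit propagation repeatedly assigns the literal in any unit clause, then simplifies.
Assignments in order: x4 = F, x1 = T.
No further unit clauses remain.
Total variables assigned = 2.

2


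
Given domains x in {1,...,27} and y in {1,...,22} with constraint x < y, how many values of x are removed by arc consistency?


For the constraint x < y, x needs a supporting value in y's domain.
x can be at most 21 (one less than y's maximum).
Valid x values from domain: 21 out of 27.
Pruned = 27 - 21 = 6.

6


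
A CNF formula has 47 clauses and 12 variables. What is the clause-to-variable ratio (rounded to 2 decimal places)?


Clause-to-variable ratio = clauses / variables.
47 / 12 = 3.92.

3.92


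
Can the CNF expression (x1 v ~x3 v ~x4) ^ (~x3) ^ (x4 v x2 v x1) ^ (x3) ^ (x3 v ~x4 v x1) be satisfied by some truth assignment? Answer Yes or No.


Check all 16 possible truth assignments.
Number of satisfying assignments found: 0.
The formula is unsatisfiable.

No


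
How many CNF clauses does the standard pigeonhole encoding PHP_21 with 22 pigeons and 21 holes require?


The PHP encoding has two parts:
1) At-least-one-hole clauses: 22 (one per pigeon, each with 21 literals).
2) At-most-one-pigeon-per-hole clauses: 21 holes * C(22,2) = 21 * 231 = 4851.
Total clauses = 22 + 4851 = 4873.

4873


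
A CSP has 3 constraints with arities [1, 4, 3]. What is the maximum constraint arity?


The arities are: 1, 4, 3.
Scan for the maximum value.
Maximum arity = 4.

4


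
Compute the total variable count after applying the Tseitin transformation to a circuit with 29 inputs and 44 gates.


The Tseitin transformation introduces one auxiliary variable per gate.
Total variables = inputs + gates = 29 + 44 = 73.

73


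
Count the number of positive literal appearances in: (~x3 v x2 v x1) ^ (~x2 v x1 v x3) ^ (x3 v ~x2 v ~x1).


Scan each clause for unnegated literals.
Clause 1: 2 positive; Clause 2: 2 positive; Clause 3: 1 positive.
Total positive literal occurrences = 5.

5


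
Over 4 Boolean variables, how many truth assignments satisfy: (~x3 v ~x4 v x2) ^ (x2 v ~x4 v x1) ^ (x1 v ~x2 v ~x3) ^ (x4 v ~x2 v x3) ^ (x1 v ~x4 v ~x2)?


Enumerate all 16 truth assignments over 4 variables.
Test each against every clause.
Satisfying assignments found: 8.

8


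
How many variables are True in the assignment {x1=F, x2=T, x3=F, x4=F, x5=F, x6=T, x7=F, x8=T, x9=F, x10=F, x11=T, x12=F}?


The weight is the number of variables assigned True.
True variables: x2, x6, x8, x11.
Weight = 4.

4
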